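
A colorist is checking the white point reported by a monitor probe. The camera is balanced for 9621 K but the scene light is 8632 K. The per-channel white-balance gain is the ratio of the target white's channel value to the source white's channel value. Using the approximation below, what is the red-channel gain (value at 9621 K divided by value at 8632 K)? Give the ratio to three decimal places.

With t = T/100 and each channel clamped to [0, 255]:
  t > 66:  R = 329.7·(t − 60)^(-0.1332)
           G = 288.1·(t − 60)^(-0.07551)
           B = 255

0.958

At 8632 K (t = 86.32):
  R = 329.7·(86.32 − 60)^(-0.1332) = 329.7·26.32^(-0.1332) = 329.7·0.64687 = 213.273.
At 9621 K (t = 96.21):
  R = 329.7·(96.21 − 60)^(-0.1332) = 329.7·36.21^(-0.1332) = 329.7·0.61996 = 204.401.
Gain = 204.401 / 213.273 = 0.9584 → 0.958.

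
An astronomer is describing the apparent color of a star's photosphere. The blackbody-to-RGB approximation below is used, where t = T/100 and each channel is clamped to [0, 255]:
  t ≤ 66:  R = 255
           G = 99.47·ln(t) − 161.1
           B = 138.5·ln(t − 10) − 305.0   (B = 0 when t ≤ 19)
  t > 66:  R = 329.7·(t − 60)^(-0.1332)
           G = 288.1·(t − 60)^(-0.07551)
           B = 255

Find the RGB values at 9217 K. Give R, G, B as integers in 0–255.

t = 9217/100 = 92.17; the t > 66 branch applies.
R = 329.7·(92.17 − 60)^(-0.1332) = 329.7·32.17^(-0.1332) = 329.7·0.62981 = 207.647.
G = 288.1·(92.17 − 60)^(-0.07551) = 288.1·32.17^(-0.07551) = 288.1·0.76944 = 221.674.
B = 255 by definition for t > 66.
Rounded: (208, 222, 255).

R=208, G=222, B=255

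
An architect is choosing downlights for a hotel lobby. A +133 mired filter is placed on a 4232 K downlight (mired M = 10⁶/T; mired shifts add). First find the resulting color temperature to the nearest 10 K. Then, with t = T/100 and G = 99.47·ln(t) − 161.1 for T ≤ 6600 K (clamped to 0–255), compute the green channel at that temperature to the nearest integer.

M_in = 10⁶/4232 = 236.29; M_out = 236.29 + (+133) = 369.29.
T_out = 10⁶/369.29 = 2707.9 K → 2710 K; t = 27.1.
G = 99.47·ln 27.1 − 161.1 = 99.47·3.2995 − 161.1 = 167.105.
Rounded: 167.

167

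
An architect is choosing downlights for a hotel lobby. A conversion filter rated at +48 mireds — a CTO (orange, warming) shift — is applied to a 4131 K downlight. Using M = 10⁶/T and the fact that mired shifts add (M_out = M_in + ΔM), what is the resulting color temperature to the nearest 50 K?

M_in = 10⁶/4131 = 242.07 mireds.
M_out = 242.07 + (+48) = 290.07 mireds.
T_out = 10⁶/290.07 = 3447.4 K → 3450 K.

3450 K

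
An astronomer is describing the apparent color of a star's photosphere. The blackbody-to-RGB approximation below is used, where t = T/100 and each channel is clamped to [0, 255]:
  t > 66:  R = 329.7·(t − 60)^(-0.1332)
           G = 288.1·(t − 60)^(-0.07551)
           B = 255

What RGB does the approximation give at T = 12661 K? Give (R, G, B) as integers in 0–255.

t = 12661/100 = 126.61; the t > 66 branch applies.
R = 329.7·(126.61 − 60)^(-0.1332) = 329.7·66.61^(-0.1332) = 329.7·0.57162 = 188.462.
G = 288.1·(126.61 − 60)^(-0.07551) = 288.1·66.61^(-0.07551) = 288.1·0.72829 = 209.820.
B = 255 by definition for t > 66.
Rounded: (188, 210, 255).

(188, 210, 255)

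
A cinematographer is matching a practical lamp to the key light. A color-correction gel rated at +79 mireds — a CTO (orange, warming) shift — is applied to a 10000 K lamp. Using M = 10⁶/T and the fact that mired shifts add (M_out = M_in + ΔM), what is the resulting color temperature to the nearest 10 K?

M_in = 10⁶/10000 = 100.00 mireds.
M_out = 100.00 + (+79) = 179.00 mireds.
T_out = 10⁶/179.00 = 5586.6 K → 5590 K.

5590 K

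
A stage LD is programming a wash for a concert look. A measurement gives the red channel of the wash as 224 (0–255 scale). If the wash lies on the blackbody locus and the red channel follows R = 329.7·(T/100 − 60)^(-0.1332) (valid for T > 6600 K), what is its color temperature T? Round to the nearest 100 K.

(t − 60)^(-0.1332) = 224/329.7 = 0.67941.
t − 60 = 0.67941^(1/-0.1332) = 0.67941^(-7.508) = 18.209, so t = 78.209.
T = 100·t = 7821 K → 7800 K to the nearest 100 K.

7800 K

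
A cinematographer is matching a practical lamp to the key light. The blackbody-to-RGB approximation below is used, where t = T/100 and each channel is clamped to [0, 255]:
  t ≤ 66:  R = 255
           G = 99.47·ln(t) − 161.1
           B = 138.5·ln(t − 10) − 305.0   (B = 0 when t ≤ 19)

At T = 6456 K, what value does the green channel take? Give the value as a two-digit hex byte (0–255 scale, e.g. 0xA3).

0xFD

t = 6456/100 = 64.56; the t ≤ 66 branch applies.
G = 99.47·ln 64.56 − 161.1 = 99.47·4.1676 − 161.1 = 253.451.
Rounded: 253; in hex, 0xFD.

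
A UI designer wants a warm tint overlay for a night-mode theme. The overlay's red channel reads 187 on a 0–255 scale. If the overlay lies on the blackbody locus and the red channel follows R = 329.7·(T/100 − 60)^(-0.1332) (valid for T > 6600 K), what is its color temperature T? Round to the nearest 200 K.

13000 K

(t − 60)^(-0.1332) = 187/329.7 = 0.56718.
t − 60 = 0.56718^(1/-0.1332) = 0.56718^(-7.508) = 70.620, so t = 130.620.
T = 100·t = 13062 K → 13000 K to the nearest 200 K.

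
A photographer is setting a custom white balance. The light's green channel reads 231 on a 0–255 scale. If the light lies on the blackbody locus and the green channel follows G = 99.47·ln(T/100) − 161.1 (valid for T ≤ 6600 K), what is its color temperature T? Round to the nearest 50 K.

5150 K

ln t = (231 + 161.1) / 99.47 = 3.9419.
t = e^3.9419 = 51.516.
T = 100·t = 5152 K → 5150 K to the nearest 50 K.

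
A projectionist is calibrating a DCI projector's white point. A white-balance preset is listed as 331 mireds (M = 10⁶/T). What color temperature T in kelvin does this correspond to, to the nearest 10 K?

T = 10⁶ / 331 = 3021.15 K → 3020 K.

3020 K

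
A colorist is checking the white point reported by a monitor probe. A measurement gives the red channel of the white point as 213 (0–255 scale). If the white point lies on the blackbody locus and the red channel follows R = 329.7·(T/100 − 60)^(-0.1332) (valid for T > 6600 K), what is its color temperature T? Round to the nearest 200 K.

(t − 60)^(-0.1332) = 213/329.7 = 0.64604.
t − 60 = 0.64604^(1/-0.1332) = 0.64604^(-7.508) = 26.575, so t = 86.575.
T = 100·t = 8657 K → 8600 K to the nearest 200 K.

8600 K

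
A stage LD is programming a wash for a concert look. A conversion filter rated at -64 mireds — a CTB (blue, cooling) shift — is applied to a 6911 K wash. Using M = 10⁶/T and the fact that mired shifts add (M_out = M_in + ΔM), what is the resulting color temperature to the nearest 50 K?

M_in = 10⁶/6911 = 144.70 mireds.
M_out = 144.70 + (-64) = 80.70 mireds.
T_out = 10⁶/80.70 = 12392.1 K → 12400 K.

12400 K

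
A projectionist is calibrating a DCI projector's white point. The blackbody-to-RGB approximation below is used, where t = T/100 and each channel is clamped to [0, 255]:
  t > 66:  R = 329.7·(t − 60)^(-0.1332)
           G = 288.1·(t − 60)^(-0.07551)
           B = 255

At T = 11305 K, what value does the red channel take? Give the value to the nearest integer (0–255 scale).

t = 11305/100 = 113.05; the t > 66 branch applies.
R = 329.7·(113.05 − 60)^(-0.1332) = 329.7·53.05^(-0.1332) = 329.7·0.58921 = 194.263.
Rounded: 194.

194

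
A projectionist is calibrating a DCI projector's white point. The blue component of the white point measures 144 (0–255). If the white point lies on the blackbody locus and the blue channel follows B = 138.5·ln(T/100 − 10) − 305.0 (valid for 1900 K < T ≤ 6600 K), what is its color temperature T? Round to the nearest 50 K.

ln(t − 10) = (144 + 305.0) / 138.5 = 3.2419.
t − 10 = e^3.2419 = 25.582, so t = 35.582.
T = 100·t = 3558 K → 3550 K to the nearest 50 K.

3550 K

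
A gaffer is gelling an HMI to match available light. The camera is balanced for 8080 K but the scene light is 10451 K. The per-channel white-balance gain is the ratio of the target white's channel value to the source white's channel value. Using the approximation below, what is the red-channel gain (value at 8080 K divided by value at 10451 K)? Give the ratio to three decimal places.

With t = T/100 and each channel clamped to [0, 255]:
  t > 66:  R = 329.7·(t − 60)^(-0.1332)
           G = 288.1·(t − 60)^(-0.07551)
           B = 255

At 10451 K (t = 104.51):
  R = 329.7·(104.51 − 60)^(-0.1332) = 329.7·44.51^(-0.1332) = 329.7·0.60315 = 198.859.
At 8080 K (t = 80.8):
  R = 329.7·(80.8 − 60)^(-0.1332) = 329.7·20.8^(-0.1332) = 329.7·0.66747 = 220.066.
Gain = 220.066 / 198.859 = 1.1066 → 1.107.

1.107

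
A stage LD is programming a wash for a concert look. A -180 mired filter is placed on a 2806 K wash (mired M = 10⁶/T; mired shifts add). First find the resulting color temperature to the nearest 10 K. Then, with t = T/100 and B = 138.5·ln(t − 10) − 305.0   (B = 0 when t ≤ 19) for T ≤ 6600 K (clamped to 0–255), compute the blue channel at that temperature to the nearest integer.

227

M_in = 10⁶/2806 = 356.38; M_out = 356.38 + (-180) = 176.38.
T_out = 10⁶/176.38 = 5669.6 K → 5670 K; t = 56.7.
B = 138.5·ln(56.7 − 10) − 305.0 = 138.5·ln 46.7 − 305.0 = 138.5·3.8437 − 305.0 = 227.359.
Rounded: 227.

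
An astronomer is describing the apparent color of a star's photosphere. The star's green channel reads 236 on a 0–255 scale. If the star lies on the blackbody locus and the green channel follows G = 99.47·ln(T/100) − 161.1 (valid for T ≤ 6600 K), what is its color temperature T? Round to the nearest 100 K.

5400 K

ln t = (236 + 161.1) / 99.47 = 3.9922.
t = e^3.9922 = 54.172.
T = 100·t = 5417 K → 5400 K to the nearest 100 K.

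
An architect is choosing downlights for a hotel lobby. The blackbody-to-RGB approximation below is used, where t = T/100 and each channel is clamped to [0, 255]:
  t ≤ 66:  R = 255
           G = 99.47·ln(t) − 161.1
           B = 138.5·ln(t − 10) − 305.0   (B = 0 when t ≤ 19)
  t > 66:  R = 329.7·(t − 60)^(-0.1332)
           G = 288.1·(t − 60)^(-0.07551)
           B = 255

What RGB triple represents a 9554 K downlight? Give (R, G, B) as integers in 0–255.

t = 9554/100 = 95.54; the t > 66 branch applies.
R = 329.7·(95.54 − 60)^(-0.1332) = 329.7·35.54^(-0.1332) = 329.7·0.62150 = 204.910.
G = 288.1·(95.54 − 60)^(-0.07551) = 288.1·35.54^(-0.07551) = 288.1·0.76367 = 220.013.
B = 255 by definition for t > 66.
Rounded: (205, 220, 255).

(205, 220, 255)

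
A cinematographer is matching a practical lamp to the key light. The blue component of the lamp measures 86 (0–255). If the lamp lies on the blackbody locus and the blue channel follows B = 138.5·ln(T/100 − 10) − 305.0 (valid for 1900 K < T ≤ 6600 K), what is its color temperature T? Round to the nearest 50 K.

2700 K

ln(t − 10) = (86 + 305.0) / 138.5 = 2.8231.
t − 10 = e^2.8231 = 16.829, so t = 26.829.
T = 100·t = 2683 K → 2700 K to the nearest 50 K.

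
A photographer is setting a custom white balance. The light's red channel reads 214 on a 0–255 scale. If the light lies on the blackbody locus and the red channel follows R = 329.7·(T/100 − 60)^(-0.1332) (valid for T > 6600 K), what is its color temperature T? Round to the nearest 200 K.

(t − 60)^(-0.1332) = 214/329.7 = 0.64907.
t − 60 = 0.64907^(1/-0.1332) = 0.64907^(-7.508) = 25.657, so t = 85.657.
T = 100·t = 8566 K → 8600 K to the nearest 200 K.

8600 K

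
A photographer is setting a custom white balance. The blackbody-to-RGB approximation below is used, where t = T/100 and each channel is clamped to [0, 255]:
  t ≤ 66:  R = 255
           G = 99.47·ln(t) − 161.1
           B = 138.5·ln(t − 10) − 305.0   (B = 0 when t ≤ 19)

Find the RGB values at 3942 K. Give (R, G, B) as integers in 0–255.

t = 3942/100 = 39.42; the t ≤ 66 branch applies.
R = 255 by definition for t ≤ 66.
G = 99.47·ln 39.42 − 161.1 = 99.47·3.6743 − 161.1 = 204.380.
B = 138.5·ln(39.42 − 10) − 305.0 = 138.5·ln 29.42 − 305.0 = 138.5·3.3817 − 305.0 = 163.362.
Rounded: (255, 204, 163).

(255, 204, 163)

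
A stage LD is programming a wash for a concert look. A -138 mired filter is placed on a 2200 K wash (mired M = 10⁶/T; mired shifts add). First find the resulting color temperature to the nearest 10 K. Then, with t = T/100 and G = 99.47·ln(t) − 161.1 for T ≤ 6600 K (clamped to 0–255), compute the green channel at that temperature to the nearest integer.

M_in = 10⁶/2200 = 454.55; M_out = 454.55 + (-138) = 316.55.
T_out = 10⁶/316.55 = 3159.1 K → 3160 K; t = 31.6.
G = 99.47·ln 31.6 − 161.1 = 99.47·3.4532 − 161.1 = 182.386.
Rounded: 182.

182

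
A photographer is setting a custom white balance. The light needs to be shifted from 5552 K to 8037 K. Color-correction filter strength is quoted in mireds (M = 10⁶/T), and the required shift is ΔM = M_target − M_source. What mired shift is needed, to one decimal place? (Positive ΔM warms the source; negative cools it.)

-55.7 mireds

M_source = 10⁶/5552 = 180.115; M_target = 10⁶/8037 = 124.425.
ΔM = 124.425 − 180.115 = -55.691 → -55.7 mireds, a cooling shift.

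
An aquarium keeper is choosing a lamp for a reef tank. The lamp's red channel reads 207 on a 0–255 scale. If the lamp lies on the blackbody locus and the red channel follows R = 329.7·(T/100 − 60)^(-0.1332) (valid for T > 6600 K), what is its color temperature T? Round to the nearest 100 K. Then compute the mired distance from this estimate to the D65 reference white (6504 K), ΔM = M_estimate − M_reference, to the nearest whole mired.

(t − 60)^(-0.1332) = 207/329.7 = 0.62784.
t − 60 = 0.62784^(1/-0.1332) = 0.62784^(-7.508) = 32.933, so t = 92.933.
T = 100·t = 9293 K → 9300 K to the nearest 100 K.
M_estimate = 10⁶/9300 = 107.53; M_reference = 10⁶/6504 = 153.75.
ΔM = 107.53 − 153.75 = -46.22 → -46 mireds.

-46 mireds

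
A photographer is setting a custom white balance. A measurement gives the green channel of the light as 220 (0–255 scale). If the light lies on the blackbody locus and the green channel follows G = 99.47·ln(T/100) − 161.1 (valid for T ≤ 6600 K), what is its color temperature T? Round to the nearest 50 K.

ln t = (220 + 161.1) / 99.47 = 3.8313.
t = e^3.8313 = 46.123.
T = 100·t = 4612 K → 4600 K to the nearest 50 K.

4600 K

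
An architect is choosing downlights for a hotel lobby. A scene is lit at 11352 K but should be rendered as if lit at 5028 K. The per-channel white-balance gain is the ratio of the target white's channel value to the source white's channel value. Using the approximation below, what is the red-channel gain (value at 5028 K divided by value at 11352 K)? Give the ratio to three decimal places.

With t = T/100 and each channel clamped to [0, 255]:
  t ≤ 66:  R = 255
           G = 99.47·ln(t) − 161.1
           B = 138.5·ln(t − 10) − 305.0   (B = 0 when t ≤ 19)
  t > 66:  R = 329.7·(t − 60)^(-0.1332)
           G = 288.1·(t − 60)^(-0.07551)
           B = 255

1.314

At 11352 K (t = 113.52):
  R = 329.7·(113.52 − 60)^(-0.1332) = 329.7·53.52^(-0.1332) = 329.7·0.58852 = 194.035.
At 5028 K (t = 50.28):
  R = 255 by definition for t ≤ 66.
Gain = 255.000 / 194.035 = 1.3142 → 1.314.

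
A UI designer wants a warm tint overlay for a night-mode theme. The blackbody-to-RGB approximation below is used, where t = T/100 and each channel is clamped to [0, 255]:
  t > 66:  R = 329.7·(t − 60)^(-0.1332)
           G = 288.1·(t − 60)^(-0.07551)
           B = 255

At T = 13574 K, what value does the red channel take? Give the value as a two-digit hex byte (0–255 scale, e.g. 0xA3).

t = 13574/100 = 135.74; the t > 66 branch applies.
R = 329.7·(135.74 − 60)^(-0.1332) = 329.7·75.74^(-0.1332) = 329.7·0.56192 = 185.265.
Rounded: 185; in hex, 0xB9.

0xB9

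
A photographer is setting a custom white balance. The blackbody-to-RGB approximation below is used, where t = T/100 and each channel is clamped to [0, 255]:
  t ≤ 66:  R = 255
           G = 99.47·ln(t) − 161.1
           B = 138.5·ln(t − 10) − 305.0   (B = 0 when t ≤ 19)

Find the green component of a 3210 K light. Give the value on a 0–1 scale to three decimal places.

0.721

t = 3210/100 = 32.1; the t ≤ 66 branch applies.
G = 99.47·ln 32.1 − 161.1 = 99.47·3.4689 − 161.1 = 183.947.
On a 0–1 scale: 183.947/255 = 0.7214 → 0.721.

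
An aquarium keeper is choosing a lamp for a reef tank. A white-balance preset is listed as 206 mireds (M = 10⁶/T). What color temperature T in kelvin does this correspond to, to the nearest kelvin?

T = 10⁶ / 206 = 4854.37 K → 4854 K.

4854 K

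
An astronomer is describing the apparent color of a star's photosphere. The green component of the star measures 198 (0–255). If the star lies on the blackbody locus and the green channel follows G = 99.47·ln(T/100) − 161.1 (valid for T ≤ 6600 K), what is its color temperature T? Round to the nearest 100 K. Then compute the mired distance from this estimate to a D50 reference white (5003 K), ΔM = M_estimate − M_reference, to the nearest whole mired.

+70 mireds

ln t = (198 + 161.1) / 99.47 = 3.6101.
t = e^3.6101 = 36.971.
T = 100·t = 3697 K → 3700 K to the nearest 100 K.
M_estimate = 10⁶/3700 = 270.27; M_reference = 10⁶/5003 = 199.88.
ΔM = 270.27 − 199.88 = 70.39 → +70 mireds.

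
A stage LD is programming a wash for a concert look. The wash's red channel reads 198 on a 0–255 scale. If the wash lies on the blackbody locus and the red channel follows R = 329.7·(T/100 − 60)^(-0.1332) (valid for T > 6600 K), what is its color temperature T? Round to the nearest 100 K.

10600 K

(t − 60)^(-0.1332) = 198/329.7 = 0.60055.
t − 60 = 0.60055^(1/-0.1332) = 0.60055^(-7.508) = 45.980, so t = 105.980.
T = 100·t = 10598 K → 10600 K to the nearest 100 K.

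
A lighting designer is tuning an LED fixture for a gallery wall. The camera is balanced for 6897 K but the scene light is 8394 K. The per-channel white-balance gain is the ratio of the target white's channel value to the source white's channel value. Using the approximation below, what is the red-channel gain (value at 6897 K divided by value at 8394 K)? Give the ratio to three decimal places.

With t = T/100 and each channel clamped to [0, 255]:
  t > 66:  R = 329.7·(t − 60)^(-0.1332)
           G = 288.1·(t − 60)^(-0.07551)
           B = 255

At 8394 K (t = 83.94):
  R = 329.7·(83.94 − 60)^(-0.1332) = 329.7·23.94^(-0.1332) = 329.7·0.65509 = 215.983.
At 6897 K (t = 68.97):
  R = 329.7·(68.97 − 60)^(-0.1332) = 329.7·8.97^(-0.1332) = 329.7·0.74660 = 246.154.
Gain = 246.154 / 215.983 = 1.1397 → 1.140.

1.140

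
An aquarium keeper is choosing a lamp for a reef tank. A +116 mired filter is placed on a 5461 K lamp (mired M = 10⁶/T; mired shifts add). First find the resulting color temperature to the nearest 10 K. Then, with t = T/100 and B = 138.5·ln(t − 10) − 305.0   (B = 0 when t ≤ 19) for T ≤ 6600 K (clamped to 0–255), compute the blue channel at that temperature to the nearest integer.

M_in = 10⁶/5461 = 183.12; M_out = 183.12 + (+116) = 299.12.
T_out = 10⁶/299.12 = 3343.2 K → 3340 K; t = 33.4.
B = 138.5·ln(33.4 − 10) − 305.0 = 138.5·ln 23.4 − 305.0 = 138.5·3.1527 − 305.0 = 131.654.
Rounded: 132.

132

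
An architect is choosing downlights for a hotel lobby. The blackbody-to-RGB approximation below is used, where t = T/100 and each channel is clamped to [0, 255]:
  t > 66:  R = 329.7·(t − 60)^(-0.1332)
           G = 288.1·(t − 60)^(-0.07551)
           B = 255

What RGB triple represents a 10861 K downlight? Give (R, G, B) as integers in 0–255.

t = 10861/100 = 108.61; the t > 66 branch applies.
R = 329.7·(108.61 − 60)^(-0.1332) = 329.7·48.61^(-0.1332) = 329.7·0.59611 = 196.538.
G = 288.1·(108.61 − 60)^(-0.07551) = 288.1·48.61^(-0.07551) = 288.1·0.74582 = 214.871.
B = 255 by definition for t > 66.
Rounded: (197, 215, 255).

(197, 215, 255)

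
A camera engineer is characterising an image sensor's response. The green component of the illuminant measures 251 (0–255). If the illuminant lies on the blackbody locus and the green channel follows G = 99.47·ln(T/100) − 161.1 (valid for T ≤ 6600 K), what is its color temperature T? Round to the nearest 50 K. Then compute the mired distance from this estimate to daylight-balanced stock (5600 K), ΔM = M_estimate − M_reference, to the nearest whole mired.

-20 mireds

ln t = (251 + 161.1) / 99.47 = 4.1430.
t = e^4.1430 = 62.989.
T = 100·t = 6299 K → 6300 K to the nearest 50 K.
M_estimate = 10⁶/6300 = 158.73; M_reference = 10⁶/5600 = 178.57.
ΔM = 158.73 − 178.57 = -19.84 → -20 mireds.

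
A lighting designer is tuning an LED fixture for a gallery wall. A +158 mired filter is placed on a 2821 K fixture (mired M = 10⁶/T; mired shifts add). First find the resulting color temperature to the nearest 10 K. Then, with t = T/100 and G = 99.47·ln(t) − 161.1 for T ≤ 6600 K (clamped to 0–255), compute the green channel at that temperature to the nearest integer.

M_in = 10⁶/2821 = 354.48; M_out = 354.48 + (+158) = 512.48.
T_out = 10⁶/512.48 = 1951.3 K → 1950 K; t = 19.5.
G = 99.47·ln 19.5 − 161.1 = 99.47·2.9704 − 161.1 = 134.367.
Rounded: 134.

134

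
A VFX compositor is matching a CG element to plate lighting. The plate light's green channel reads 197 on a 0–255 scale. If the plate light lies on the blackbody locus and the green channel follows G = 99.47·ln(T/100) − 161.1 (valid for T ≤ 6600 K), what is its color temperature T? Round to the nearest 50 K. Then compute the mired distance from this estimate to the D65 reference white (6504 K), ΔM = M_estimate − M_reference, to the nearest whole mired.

+120 mireds

ln t = (197 + 161.1) / 99.47 = 3.6001.
t = e^3.6001 = 36.601.
T = 100·t = 3660 K → 3650 K to the nearest 50 K.
M_estimate = 10⁶/3650 = 273.97; M_reference = 10⁶/6504 = 153.75.
ΔM = 273.97 − 153.75 = 120.22 → +120 mireds.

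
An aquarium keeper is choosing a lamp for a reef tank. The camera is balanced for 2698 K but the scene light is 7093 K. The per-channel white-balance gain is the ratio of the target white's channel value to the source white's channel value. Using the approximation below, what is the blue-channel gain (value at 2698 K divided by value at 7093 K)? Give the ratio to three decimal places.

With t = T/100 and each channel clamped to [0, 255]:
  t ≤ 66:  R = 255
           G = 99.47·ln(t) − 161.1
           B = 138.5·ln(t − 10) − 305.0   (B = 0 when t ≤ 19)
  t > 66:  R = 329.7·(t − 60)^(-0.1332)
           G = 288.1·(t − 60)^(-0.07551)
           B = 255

At 7093 K (t = 70.93):
  B = 255 by definition for t > 66.
At 2698 K (t = 26.98):
  B = 138.5·ln(26.98 − 10) − 305.0 = 138.5·ln 16.98 − 305.0 = 138.5·2.8320 − 305.0 = 87.237.
Gain = 87.237 / 255.000 = 0.3421 → 0.342.

0.342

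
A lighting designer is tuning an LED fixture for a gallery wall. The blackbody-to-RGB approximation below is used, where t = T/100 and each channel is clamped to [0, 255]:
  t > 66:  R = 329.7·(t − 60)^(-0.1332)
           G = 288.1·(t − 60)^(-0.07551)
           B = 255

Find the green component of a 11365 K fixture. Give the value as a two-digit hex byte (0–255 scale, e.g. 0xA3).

t = 11365/100 = 113.65; the t > 66 branch applies.
G = 288.1·(113.65 − 60)^(-0.07551) = 288.1·53.65^(-0.07551) = 288.1·0.74029 = 213.277.
Rounded: 213; in hex, 0xD5.

0xD5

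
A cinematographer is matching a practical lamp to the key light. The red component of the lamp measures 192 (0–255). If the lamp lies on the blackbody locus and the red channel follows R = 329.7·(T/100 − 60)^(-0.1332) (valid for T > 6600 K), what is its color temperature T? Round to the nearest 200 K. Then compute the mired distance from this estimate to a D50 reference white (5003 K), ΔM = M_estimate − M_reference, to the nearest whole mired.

(t − 60)^(-0.1332) = 192/329.7 = 0.58235.
t − 60 = 0.58235^(1/-0.1332) = 0.58235^(-7.508) = 57.929, so t = 117.929.
T = 100·t = 11793 K → 11800 K to the nearest 200 K.
M_estimate = 10⁶/11800 = 84.75; M_reference = 10⁶/5003 = 199.88.
ΔM = 84.75 − 199.88 = -115.13 → -115 mireds.

-115 mireds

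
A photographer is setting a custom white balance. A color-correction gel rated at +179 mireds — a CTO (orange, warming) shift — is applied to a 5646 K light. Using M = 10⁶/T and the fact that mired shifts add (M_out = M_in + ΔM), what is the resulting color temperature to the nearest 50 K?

2800 K

M_in = 10⁶/5646 = 177.12 mireds.
M_out = 177.12 + (+179) = 356.12 mireds.
T_out = 10⁶/356.12 = 2808.1 K → 2800 K.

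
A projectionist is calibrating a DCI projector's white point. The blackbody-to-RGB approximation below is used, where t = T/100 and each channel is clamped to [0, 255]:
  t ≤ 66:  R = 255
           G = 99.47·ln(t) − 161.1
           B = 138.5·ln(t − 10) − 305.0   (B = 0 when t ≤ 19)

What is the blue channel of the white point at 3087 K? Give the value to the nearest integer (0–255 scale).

t = 3087/100 = 30.87; the t ≤ 66 branch applies.
B = 138.5·ln(30.87 − 10) − 305.0 = 138.5·ln 20.87 − 305.0 = 138.5·3.0383 − 305.0 = 115.806.
Rounded: 116.

116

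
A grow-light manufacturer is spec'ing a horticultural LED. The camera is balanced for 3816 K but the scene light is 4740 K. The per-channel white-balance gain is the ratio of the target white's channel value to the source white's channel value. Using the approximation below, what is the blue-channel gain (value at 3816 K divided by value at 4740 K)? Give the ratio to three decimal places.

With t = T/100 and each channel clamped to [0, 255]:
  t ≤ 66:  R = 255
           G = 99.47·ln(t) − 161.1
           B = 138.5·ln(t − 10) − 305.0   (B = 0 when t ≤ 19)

0.800

At 4740 K (t = 47.4):
  B = 138.5·ln(47.4 − 10) − 305.0 = 138.5·ln 37.4 − 305.0 = 138.5·3.6217 − 305.0 = 196.601.
At 3816 K (t = 38.16):
  B = 138.5·ln(38.16 − 10) − 305.0 = 138.5·ln 28.16 − 305.0 = 138.5·3.3379 − 305.0 = 157.300.
Gain = 157.300 / 196.601 = 0.8001 → 0.800.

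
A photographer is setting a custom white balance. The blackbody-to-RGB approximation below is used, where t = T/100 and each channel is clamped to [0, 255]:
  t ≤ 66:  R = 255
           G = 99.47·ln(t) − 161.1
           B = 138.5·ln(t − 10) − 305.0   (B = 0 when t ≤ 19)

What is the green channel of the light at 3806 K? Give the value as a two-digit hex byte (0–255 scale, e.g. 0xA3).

0xC9

t = 3806/100 = 38.06; the t ≤ 66 branch applies.
G = 99.47·ln 38.06 − 161.1 = 99.47·3.6392 − 161.1 = 200.888.
Rounded: 201; in hex, 0xC9.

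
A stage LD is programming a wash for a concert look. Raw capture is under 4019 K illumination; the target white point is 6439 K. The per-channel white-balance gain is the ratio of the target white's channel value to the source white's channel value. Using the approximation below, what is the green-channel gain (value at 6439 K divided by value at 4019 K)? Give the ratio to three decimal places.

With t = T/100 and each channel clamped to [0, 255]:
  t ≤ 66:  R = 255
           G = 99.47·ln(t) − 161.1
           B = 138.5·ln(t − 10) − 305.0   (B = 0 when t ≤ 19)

At 4019 K (t = 40.19):
  G = 99.47·ln 40.19 − 161.1 = 99.47·3.6936 − 161.1 = 206.304.
At 6439 K (t = 64.39):
  G = 99.47·ln 64.39 − 161.1 = 99.47·4.1650 − 161.1 = 253.188.
Gain = 253.188 / 206.304 = 1.2273 → 1.227.

1.227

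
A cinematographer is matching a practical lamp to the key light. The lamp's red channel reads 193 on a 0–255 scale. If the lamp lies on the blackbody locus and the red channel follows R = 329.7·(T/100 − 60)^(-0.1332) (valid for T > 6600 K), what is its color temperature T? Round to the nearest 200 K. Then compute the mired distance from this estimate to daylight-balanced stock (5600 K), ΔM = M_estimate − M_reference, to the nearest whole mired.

-92 mireds

(t − 60)^(-0.1332) = 193/329.7 = 0.58538.
t − 60 = 0.58538^(1/-0.1332) = 0.58538^(-7.508) = 55.713, so t = 115.713.
T = 100·t = 11571 K → 11600 K to the nearest 200 K.
M_estimate = 10⁶/11600 = 86.21; M_reference = 10⁶/5600 = 178.57.
ΔM = 86.21 − 178.57 = -92.36 → -92 mireds.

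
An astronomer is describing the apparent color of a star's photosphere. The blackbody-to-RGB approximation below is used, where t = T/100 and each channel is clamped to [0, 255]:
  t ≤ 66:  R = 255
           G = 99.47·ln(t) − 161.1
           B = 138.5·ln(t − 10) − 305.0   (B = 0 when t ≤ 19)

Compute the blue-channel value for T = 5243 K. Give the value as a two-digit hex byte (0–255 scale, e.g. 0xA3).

0xD6

t = 5243/100 = 52.43; the t ≤ 66 branch applies.
B = 138.5·ln(52.43 − 10) − 305.0 = 138.5·ln 42.43 − 305.0 = 138.5·3.7479 − 305.0 = 214.078.
Rounded: 214; in hex, 0xD6.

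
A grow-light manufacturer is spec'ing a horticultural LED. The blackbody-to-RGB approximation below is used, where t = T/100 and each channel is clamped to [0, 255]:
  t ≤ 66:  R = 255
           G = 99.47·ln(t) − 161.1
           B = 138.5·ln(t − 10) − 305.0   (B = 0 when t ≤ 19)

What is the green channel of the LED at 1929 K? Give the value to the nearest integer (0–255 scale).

t = 1929/100 = 19.29; the t ≤ 66 branch applies.
G = 99.47·ln 19.29 − 161.1 = 99.47·2.9596 − 161.1 = 133.290.
Rounded: 133.

133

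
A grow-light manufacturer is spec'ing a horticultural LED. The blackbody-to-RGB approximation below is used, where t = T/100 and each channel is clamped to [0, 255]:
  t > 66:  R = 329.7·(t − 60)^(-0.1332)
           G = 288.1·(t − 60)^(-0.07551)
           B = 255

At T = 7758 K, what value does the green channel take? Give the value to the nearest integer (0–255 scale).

t = 7758/100 = 77.58; the t > 66 branch applies.
G = 288.1·(77.58 − 60)^(-0.07551) = 288.1·17.58^(-0.07551) = 288.1·0.80536 = 232.023.
Rounded: 232.

232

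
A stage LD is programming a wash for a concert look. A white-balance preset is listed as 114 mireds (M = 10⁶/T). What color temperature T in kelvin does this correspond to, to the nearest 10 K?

T = 10⁶ / 114 = 8771.93 K → 8770 K.

8770 K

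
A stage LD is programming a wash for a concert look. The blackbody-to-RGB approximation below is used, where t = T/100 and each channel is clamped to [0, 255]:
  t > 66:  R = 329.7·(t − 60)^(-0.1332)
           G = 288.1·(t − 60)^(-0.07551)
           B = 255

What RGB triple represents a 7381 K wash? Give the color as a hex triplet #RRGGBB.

#E8ECFF

t = 7381/100 = 73.81; the t > 66 branch applies.
R = 329.7·(73.81 − 60)^(-0.1332) = 329.7·13.81^(-0.1332) = 329.7·0.70490 = 232.405.
G = 288.1·(73.81 − 60)^(-0.07551) = 288.1·13.81^(-0.07551) = 288.1·0.82017 = 236.291.
B = 255 by definition for t > 66.
Rounded: (232, 236, 255).
In hex: #E8ECFF.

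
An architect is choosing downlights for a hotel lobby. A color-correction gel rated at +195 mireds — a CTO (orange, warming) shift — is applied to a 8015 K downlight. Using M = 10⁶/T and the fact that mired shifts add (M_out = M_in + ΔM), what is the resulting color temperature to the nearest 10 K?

M_in = 10⁶/8015 = 124.77 mireds.
M_out = 124.77 + (+195) = 319.77 mireds.
T_out = 10⁶/319.77 = 3127.3 K → 3130 K.

3130 K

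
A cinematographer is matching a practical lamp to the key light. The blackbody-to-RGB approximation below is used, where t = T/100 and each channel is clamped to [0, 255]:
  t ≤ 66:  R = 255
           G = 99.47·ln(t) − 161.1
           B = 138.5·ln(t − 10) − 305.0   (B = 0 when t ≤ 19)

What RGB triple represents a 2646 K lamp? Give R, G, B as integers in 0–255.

R=255, G=165, B=83

t = 2646/100 = 26.46; the t ≤ 66 branch applies.
R = 255 by definition for t ≤ 66.
G = 99.47·ln 26.46 − 161.1 = 99.47·3.2756 − 161.1 = 164.727.
B = 138.5·ln(26.46 − 10) − 305.0 = 138.5·ln 16.46 − 305.0 = 138.5·2.8009 − 305.0 = 82.929.
Rounded: (255, 165, 83).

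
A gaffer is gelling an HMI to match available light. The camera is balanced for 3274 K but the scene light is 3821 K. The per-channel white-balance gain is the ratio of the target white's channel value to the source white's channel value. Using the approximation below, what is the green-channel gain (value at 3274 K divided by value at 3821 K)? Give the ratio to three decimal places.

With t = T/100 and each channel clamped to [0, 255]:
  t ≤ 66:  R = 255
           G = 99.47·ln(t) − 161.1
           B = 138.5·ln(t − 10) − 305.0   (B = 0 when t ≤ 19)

0.924

At 3821 K (t = 38.21):
  G = 99.47·ln 38.21 − 161.1 = 99.47·3.6431 − 161.1 = 201.279.
At 3274 K (t = 32.74):
  G = 99.47·ln 32.74 − 161.1 = 99.47·3.4886 − 161.1 = 185.911.
Gain = 185.911 / 201.279 = 0.9236 → 0.924.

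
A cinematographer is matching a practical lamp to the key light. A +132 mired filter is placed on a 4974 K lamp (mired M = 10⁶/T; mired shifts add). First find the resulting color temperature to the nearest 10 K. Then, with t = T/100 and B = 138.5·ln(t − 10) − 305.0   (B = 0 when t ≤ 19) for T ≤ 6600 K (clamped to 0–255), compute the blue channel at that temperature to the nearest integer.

110

M_in = 10⁶/4974 = 201.05; M_out = 201.05 + (+132) = 333.05.
T_out = 10⁶/333.05 = 3002.6 K → 3000 K; t = 30.
B = 138.5·ln(30 − 10) − 305.0 = 138.5·ln 20 − 305.0 = 138.5·2.9957 − 305.0 = 109.909.
Rounded: 110.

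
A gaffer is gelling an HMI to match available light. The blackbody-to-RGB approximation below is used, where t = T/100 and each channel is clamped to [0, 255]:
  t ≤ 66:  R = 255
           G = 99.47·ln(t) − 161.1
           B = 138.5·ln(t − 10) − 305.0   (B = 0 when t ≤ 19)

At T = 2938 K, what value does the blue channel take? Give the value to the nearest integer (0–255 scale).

t = 2938/100 = 29.38; the t ≤ 66 branch applies.
B = 138.5·ln(29.38 − 10) − 305.0 = 138.5·ln 19.38 − 305.0 = 138.5·2.9642 − 305.0 = 105.547.
Rounded: 106.

106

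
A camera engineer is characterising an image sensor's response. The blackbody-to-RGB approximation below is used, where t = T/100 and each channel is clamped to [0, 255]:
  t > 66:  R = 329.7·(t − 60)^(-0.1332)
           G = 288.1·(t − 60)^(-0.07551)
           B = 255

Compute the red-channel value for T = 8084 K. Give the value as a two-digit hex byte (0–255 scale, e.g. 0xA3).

t = 8084/100 = 80.84; the t > 66 branch applies.
R = 329.7·(80.84 − 60)^(-0.1332) = 329.7·20.84^(-0.1332) = 329.7·0.66730 = 220.010.
Rounded: 220; in hex, 0xDC.

0xDC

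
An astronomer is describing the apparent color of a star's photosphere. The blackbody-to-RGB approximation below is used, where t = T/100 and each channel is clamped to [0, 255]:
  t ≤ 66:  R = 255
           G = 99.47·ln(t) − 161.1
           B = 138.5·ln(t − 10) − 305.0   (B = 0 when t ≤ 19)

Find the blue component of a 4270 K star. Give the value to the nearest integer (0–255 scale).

t = 4270/100 = 42.7; the t ≤ 66 branch applies.
B = 138.5·ln(42.7 − 10) − 305.0 = 138.5·ln 32.7 − 305.0 = 138.5·3.4874 − 305.0 = 178.001.
Rounded: 178.

178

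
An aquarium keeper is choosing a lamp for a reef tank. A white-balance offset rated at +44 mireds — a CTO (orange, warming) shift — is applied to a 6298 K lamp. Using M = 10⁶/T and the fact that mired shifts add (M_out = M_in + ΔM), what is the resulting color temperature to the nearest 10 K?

4930 K

M_in = 10⁶/6298 = 158.78 mireds.
M_out = 158.78 + (+44) = 202.78 mireds.
T_out = 10⁶/202.78 = 4931.4 K → 4930 K.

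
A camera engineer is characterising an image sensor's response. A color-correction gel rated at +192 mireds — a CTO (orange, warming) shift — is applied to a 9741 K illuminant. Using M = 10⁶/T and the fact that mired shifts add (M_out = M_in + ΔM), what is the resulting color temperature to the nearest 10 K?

3390 K

M_in = 10⁶/9741 = 102.66 mireds.
M_out = 102.66 + (+192) = 294.66 mireds.
T_out = 10⁶/294.66 = 3393.8 K → 3390 K.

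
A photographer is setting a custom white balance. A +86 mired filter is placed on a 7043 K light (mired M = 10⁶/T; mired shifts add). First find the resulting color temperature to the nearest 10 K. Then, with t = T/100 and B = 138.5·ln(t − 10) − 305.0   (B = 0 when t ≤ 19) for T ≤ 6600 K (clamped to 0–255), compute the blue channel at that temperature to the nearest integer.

M_in = 10⁶/7043 = 141.98; M_out = 141.98 + (+86) = 227.98.
T_out = 10⁶/227.98 = 4386.3 K → 4390 K; t = 43.9.
B = 138.5·ln(43.9 − 10) − 305.0 = 138.5·ln 33.9 − 305.0 = 138.5·3.5234 − 305.0 = 182.993.
Rounded: 183.

183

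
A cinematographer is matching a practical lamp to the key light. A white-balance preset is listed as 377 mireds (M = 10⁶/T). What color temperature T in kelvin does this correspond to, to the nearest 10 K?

T = 10⁶ / 377 = 2652.52 K → 2650 K.

2650 K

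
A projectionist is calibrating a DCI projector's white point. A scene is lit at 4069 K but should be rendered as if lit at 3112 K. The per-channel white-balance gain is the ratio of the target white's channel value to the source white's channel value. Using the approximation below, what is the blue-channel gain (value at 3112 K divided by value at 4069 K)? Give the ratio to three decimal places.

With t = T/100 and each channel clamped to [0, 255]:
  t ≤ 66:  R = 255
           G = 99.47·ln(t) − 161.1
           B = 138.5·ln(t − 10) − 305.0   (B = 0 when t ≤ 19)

At 4069 K (t = 40.69):
  B = 138.5·ln(40.69 − 10) − 305.0 = 138.5·ln 30.69 − 305.0 = 138.5·3.4239 − 305.0 = 169.215.
At 3112 K (t = 31.12):
  B = 138.5·ln(31.12 − 10) − 305.0 = 138.5·ln 21.12 − 305.0 = 138.5·3.0502 − 305.0 = 117.456.
Gain = 117.456 / 169.215 = 0.6941 → 0.694.

0.694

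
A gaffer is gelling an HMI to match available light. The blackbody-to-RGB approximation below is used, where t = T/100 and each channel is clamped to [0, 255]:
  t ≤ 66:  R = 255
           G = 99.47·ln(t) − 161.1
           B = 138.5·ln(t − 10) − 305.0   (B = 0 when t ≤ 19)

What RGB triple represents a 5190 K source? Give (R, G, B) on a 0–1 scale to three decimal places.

(1.000, 0.909, 0.833)

t = 5190/100 = 51.9; the t ≤ 66 branch applies.
R = 255 by definition for t ≤ 66.
G = 99.47·ln 51.9 − 161.1 = 99.47·3.9493 − 161.1 = 231.739.
B = 138.5·ln(51.9 − 10) − 305.0 = 138.5·ln 41.9 − 305.0 = 138.5·3.7353 − 305.0 = 212.337.
Dividing each by 255: (1.0000, 0.9088, 0.8327) → (1.000, 0.909, 0.833).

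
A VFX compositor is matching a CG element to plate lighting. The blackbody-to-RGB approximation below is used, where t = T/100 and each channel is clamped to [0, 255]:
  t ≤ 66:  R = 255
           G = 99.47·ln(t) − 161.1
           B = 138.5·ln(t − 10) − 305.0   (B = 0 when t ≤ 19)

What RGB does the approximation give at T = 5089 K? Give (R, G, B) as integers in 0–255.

(255, 230, 209)

t = 5089/100 = 50.89; the t ≤ 66 branch applies.
R = 255 by definition for t ≤ 66.
G = 99.47·ln 50.89 − 161.1 = 99.47·3.9297 − 161.1 = 229.784.
B = 138.5·ln(50.89 − 10) − 305.0 = 138.5·ln 40.89 − 305.0 = 138.5·3.7109 − 305.0 = 208.958.
Rounded: (255, 230, 209).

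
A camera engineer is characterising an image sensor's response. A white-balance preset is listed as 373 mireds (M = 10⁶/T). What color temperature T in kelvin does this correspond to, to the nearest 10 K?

T = 10⁶ / 373 = 2680.97 K → 2680 K.

2680 K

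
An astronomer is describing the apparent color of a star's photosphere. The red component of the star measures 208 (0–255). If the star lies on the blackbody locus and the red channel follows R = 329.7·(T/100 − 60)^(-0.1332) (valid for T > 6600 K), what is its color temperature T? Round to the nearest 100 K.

(t − 60)^(-0.1332) = 208/329.7 = 0.63088.
t − 60 = 0.63088^(1/-0.1332) = 0.63088^(-7.508) = 31.763, so t = 91.763.
T = 100·t = 9176 K → 9200 K to the nearest 100 K.

9200 K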